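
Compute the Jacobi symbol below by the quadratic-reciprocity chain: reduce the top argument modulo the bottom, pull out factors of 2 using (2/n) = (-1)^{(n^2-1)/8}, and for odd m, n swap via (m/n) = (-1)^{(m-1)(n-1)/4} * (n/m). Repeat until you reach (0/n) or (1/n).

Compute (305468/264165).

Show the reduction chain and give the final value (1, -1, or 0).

(305468/264165): 305468 mod 264165 = 41303, so (305468/264165) = (41303/264165)
flip (41303/264165) -> (264165/41303): both odd, 41303 mod 4 = 3, 264165 mod 4 = 1, so the flip contributes +1; sign now +1
(264165/41303): 264165 mod 41303 = 16347, so (264165/41303) = (16347/41303)
flip (16347/41303) -> (41303/16347): both odd, 16347 mod 4 = 3, 41303 mod 4 = 3, so the flip contributes -1; sign now -1
(41303/16347): 41303 mod 16347 = 8609, so (41303/16347) = (8609/16347)
flip (8609/16347) -> (16347/8609): both odd, 8609 mod 4 = 1, 16347 mod 4 = 3, so the flip contributes +1; sign now -1
(16347/8609): 16347 mod 8609 = 7738, so (16347/8609) = (7738/8609)
factor out 2^1: 7738 = 2^1·3869; with 8609 mod 8 = 1, (2/8609) = +1; sign now -1; continue with (3869/8609)
flip (3869/8609) -> (8609/3869): both odd, 3869 mod 4 = 1, 8609 mod 4 = 1, so the flip contributes +1; sign now -1
(8609/3869): 8609 mod 3869 = 871, so (8609/3869) = (871/3869)
flip (871/3869) -> (3869/871): both odd, 871 mod 4 = 3, 3869 mod 4 = 1, so the flip contributes +1; sign now -1
(3869/871): 3869 mod 871 = 385, so (3869/871) = (385/871)
flip (385/871) -> (871/385): both odd, 385 mod 4 = 1, 871 mod 4 = 3, so the flip contributes +1; sign now -1
(871/385): 871 mod 385 = 101, so (871/385) = (101/385)
flip (101/385) -> (385/101): both odd, 101 mod 4 = 1, 385 mod 4 = 1, so the flip contributes +1; sign now -1
(385/101): 385 mod 101 = 82, so (385/101) = (82/101)
factor out 2^1: 82 = 2^1·41; with 101 mod 8 = 5, (2/101) = -1; sign now +1; continue with (41/101)
flip (41/101) -> (101/41): both odd, 41 mod 4 = 1, 101 mod 4 = 1, so the flip contributes +1; sign now +1
(101/41): 101 mod 41 = 19, so (101/41) = (19/41)
flip (19/41) -> (41/19): both odd, 19 mod 4 = 3, 41 mod 4 = 1, so the flip contributes +1; sign now +1
(41/19): 41 mod 19 = 3, so (41/19) = (3/19)
flip (3/19) -> (19/3): both odd, 3 mod 4 = 3, 19 mod 4 = 3, so the flip contributes -1; sign now -1
(19/3): 19 mod 3 = 1, so (19/3) = (1/3)
reached (1/3) = 1, so the symbol is -1

-1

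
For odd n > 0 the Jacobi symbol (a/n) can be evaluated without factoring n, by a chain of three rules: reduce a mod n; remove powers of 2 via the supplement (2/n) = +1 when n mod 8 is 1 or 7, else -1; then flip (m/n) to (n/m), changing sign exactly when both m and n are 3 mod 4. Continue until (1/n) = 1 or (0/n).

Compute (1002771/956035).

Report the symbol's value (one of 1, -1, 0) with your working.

1

(1002771/956035): 1002771 mod 956035 = 46736, so (1002771/956035) = (46736/956035)
factor out 2^4: 46736 = 2^4·2921; with 956035 mod 8 = 3, (2/956035) = -1; sign now +1; continue with (2921/956035)
flip (2921/956035) -> (956035/2921): both odd, 2921 mod 4 = 1, 956035 mod 4 = 3, so the flip contributes +1; sign now +1
(956035/2921): 956035 mod 2921 = 868, so (956035/2921) = (868/2921)
factor out 2^2: 868 = 2^2·217; with 2921 mod 8 = 1, (2/2921) = +1; sign now +1; continue with (217/2921)
flip (217/2921) -> (2921/217): both odd, 217 mod 4 = 1, 2921 mod 4 = 1, so the flip contributes +1; sign now +1
(2921/217): 2921 mod 217 = 100, so (2921/217) = (100/217)
factor out 2^2: 100 = 2^2·25; with 217 mod 8 = 1, (2/217) = +1; sign now +1; continue with (25/217)
flip (25/217) -> (217/25): both odd, 25 mod 4 = 1, 217 mod 4 = 1, so the flip contributes +1; sign now +1
(217/25): 217 mod 25 = 17, so (217/25) = (17/25)
flip (17/25) -> (25/17): both odd, 17 mod 4 = 1, 25 mod 4 = 1, so the flip contributes +1; sign now +1
(25/17): 25 mod 17 = 8, so (25/17) = (8/17)
factor out 2^3: 8 = 2^3·1; with 17 mod 8 = 1, (2/17) = +1; sign now +1; continue with (1/17)
reached (1/17) = 1, so the symbol is +1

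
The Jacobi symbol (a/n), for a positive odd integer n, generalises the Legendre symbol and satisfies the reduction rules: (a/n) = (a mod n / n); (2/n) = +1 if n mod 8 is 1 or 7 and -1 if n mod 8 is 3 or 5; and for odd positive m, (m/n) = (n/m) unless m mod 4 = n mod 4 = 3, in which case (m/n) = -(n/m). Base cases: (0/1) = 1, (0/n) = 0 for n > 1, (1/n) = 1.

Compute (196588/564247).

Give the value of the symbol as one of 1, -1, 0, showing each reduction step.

196588 = 2^2·49147; (2/564247) = +1 since 564247 mod 8 = 7, so (196588/564247) = (+1)^2·(49147/564247); sign now +1
reciprocity: (49147/564247) = -1·(564247/49147) since 49147 mod 4 = 3, 564247 mod 4 = 3; sign now -1
(564247/49147) = (23630/49147)   [reduce mod 49147]
23630 = 2^1·11815; (2/49147) = -1 since 49147 mod 8 = 3, so (23630/49147) = (-1)^1·(11815/49147); sign now +1
reciprocity: (11815/49147) = -1·(49147/11815) since 11815 mod 4 = 3, 49147 mod 4 = 3; sign now -1
(49147/11815) = (1887/11815)   [reduce mod 11815]
reciprocity: (1887/11815) = -1·(11815/1887) since 1887 mod 4 = 3, 11815 mod 4 = 3; sign now +1
(11815/1887) = (493/1887)   [reduce mod 1887]
reciprocity: (493/1887) = +1·(1887/493) since 493 mod 4 = 1, 1887 mod 4 = 3; sign now +1
(1887/493) = (408/493)   [reduce mod 493]
408 = 2^3·51; (2/493) = -1 since 493 mod 8 = 5, so (408/493) = (-1)^3·(51/493); sign now -1
reciprocity: (51/493) = +1·(493/51) since 51 mod 4 = 3, 493 mod 4 = 1; sign now -1
(493/51) = (34/51)   [reduce mod 51]
34 = 2^1·17; (2/51) = -1 since 51 mod 8 = 3, so (34/51) = (-1)^1·(17/51); sign now +1
reciprocity: (17/51) = +1·(51/17) since 17 mod 4 = 1, 51 mod 4 = 3; sign now +1
(51/17) = (0/17)   [reduce mod 17]
(0/17) = 0   [gcd(a, n) > 1]; final value = 0

0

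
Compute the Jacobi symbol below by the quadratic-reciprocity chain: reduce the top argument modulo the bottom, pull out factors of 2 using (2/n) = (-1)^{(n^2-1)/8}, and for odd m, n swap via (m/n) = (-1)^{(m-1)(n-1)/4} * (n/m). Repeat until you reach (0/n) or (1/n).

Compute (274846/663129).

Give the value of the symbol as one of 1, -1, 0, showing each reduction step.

1

factor out 2^1: 274846 = 2^1·137423; with 663129 mod 8 = 1, (2/663129) = +1; sign now +1; continue with (137423/663129)
flip (137423/663129) -> (663129/137423): both odd, 137423 mod 4 = 3, 663129 mod 4 = 1, so the flip contributes +1; sign now +1
(663129/137423): 663129 mod 137423 = 113437, so (663129/137423) = (113437/137423)
flip (113437/137423) -> (137423/113437): both odd, 113437 mod 4 = 1, 137423 mod 4 = 3, so the flip contributes +1; sign now +1
(137423/113437): 137423 mod 113437 = 23986, so (137423/113437) = (23986/113437)
factor out 2^1: 23986 = 2^1·11993; with 113437 mod 8 = 5, (2/113437) = -1; sign now -1; continue with (11993/113437)
flip (11993/113437) -> (113437/11993): both odd, 11993 mod 4 = 1, 113437 mod 4 = 1, so the flip contributes +1; sign now -1
(113437/11993): 113437 mod 11993 = 5500, so (113437/11993) = (5500/11993)
factor out 2^2: 5500 = 2^2·1375; with 11993 mod 8 = 1, (2/11993) = +1; sign now -1; continue with (1375/11993)
flip (1375/11993) -> (11993/1375): both odd, 1375 mod 4 = 3, 11993 mod 4 = 1, so the flip contributes +1; sign now -1
(11993/1375): 11993 mod 1375 = 993, so (11993/1375) = (993/1375)
flip (993/1375) -> (1375/993): both odd, 993 mod 4 = 1, 1375 mod 4 = 3, so the flip contributes +1; sign now -1
(1375/993): 1375 mod 993 = 382, so (1375/993) = (382/993)
factor out 2^1: 382 = 2^1·191; with 993 mod 8 = 1, (2/993) = +1; sign now -1; continue with (191/993)
flip (191/993) -> (993/191): both odd, 191 mod 4 = 3, 993 mod 4 = 1, so the flip contributes +1; sign now -1
(993/191): 993 mod 191 = 38, so (993/191) = (38/191)
factor out 2^1: 38 = 2^1·19; with 191 mod 8 = 7, (2/191) = +1; sign now -1; continue with (19/191)
flip (19/191) -> (191/19): both odd, 19 mod 4 = 3, 191 mod 4 = 3, so the flip contributes -1; sign now +1
(191/19): 191 mod 19 = 1, so (191/19) = (1/19)
reached (1/19) = 1, so the symbol is +1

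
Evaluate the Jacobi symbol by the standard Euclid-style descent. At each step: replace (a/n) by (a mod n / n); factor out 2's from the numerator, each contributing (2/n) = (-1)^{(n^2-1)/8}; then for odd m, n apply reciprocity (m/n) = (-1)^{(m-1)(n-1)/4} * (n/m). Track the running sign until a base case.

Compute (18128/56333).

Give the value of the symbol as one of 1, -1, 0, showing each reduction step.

1

factor out 2^4: 18128 = 2^4·1133; with 56333 mod 8 = 5, (2/56333) = -1; sign now +1; continue with (1133/56333)
flip (1133/56333) -> (56333/1133): both odd, 1133 mod 4 = 1, 56333 mod 4 = 1, so the flip contributes +1; sign now +1
(56333/1133): 56333 mod 1133 = 816, so (56333/1133) = (816/1133)
factor out 2^4: 816 = 2^4·51; with 1133 mod 8 = 5, (2/1133) = -1; sign now +1; continue with (51/1133)
flip (51/1133) -> (1133/51): both odd, 51 mod 4 = 3, 1133 mod 4 = 1, so the flip contributes +1; sign now +1
(1133/51): 1133 mod 51 = 11, so (1133/51) = (11/51)
flip (11/51) -> (51/11): both odd, 11 mod 4 = 3, 51 mod 4 = 3, so the flip contributes -1; sign now -1
(51/11): 51 mod 11 = 7, so (51/11) = (7/11)
flip (7/11) -> (11/7): both odd, 7 mod 4 = 3, 11 mod 4 = 3, so the flip contributes -1; sign now +1
(11/7): 11 mod 7 = 4, so (11/7) = (4/7)
factor out 2^2: 4 = 2^2·1; with 7 mod 8 = 7, (2/7) = +1; sign now +1; continue with (1/7)
reached (1/7) = 1, so the symbol is +1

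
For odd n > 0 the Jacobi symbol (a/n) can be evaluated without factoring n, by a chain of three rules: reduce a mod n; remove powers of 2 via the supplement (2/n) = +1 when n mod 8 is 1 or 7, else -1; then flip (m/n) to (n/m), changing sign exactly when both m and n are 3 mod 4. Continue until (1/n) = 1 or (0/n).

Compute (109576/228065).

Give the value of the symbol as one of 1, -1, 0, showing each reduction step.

factor out 2^3: 109576 = 2^3·13697; with 228065 mod 8 = 1, (2/228065) = +1; sign now +1; continue with (13697/228065)
flip (13697/228065) -> (228065/13697): both odd, 13697 mod 4 = 1, 228065 mod 4 = 1, so the flip contributes +1; sign now +1
(228065/13697): 228065 mod 13697 = 8913, so (228065/13697) = (8913/13697)
flip (8913/13697) -> (13697/8913): both odd, 8913 mod 4 = 1, 13697 mod 4 = 1, so the flip contributes +1; sign now +1
(13697/8913): 13697 mod 8913 = 4784, so (13697/8913) = (4784/8913)
factor out 2^4: 4784 = 2^4·299; with 8913 mod 8 = 1, (2/8913) = +1; sign now +1; continue with (299/8913)
flip (299/8913) -> (8913/299): both odd, 299 mod 4 = 3, 8913 mod 4 = 1, so the flip contributes +1; sign now +1
(8913/299): 8913 mod 299 = 242, so (8913/299) = (242/299)
factor out 2^1: 242 = 2^1·121; with 299 mod 8 = 3, (2/299) = -1; sign now -1; continue with (121/299)
flip (121/299) -> (299/121): both odd, 121 mod 4 = 1, 299 mod 4 = 3, so the flip contributes +1; sign now -1
(299/121): 299 mod 121 = 57, so (299/121) = (57/121)
flip (57/121) -> (121/57): both odd, 57 mod 4 = 1, 121 mod 4 = 1, so the flip contributes +1; sign now -1
(121/57): 121 mod 57 = 7, so (121/57) = (7/57)
flip (7/57) -> (57/7): both odd, 7 mod 4 = 3, 57 mod 4 = 1, so the flip contributes +1; sign now -1
(57/7): 57 mod 7 = 1, so (57/7) = (1/7)
reached (1/7) = 1, so the symbol is -1

-1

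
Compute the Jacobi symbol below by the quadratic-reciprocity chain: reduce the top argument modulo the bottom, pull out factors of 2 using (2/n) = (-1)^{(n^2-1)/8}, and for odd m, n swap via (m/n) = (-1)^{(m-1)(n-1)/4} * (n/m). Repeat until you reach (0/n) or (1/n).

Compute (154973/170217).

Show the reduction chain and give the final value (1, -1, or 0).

-1

flip (154973/170217) -> (170217/154973): both odd, 154973 mod 4 = 1, 170217 mod 4 = 1, so the flip contributes +1; sign now +1
(170217/154973): 170217 mod 154973 = 15244, so (170217/154973) = (15244/154973)
factor out 2^2: 15244 = 2^2·3811; with 154973 mod 8 = 5, (2/154973) = -1; sign now +1; continue with (3811/154973)
flip (3811/154973) -> (154973/3811): both odd, 3811 mod 4 = 3, 154973 mod 4 = 1, so the flip contributes +1; sign now +1
(154973/3811): 154973 mod 3811 = 2533, so (154973/3811) = (2533/3811)
flip (2533/3811) -> (3811/2533): both odd, 2533 mod 4 = 1, 3811 mod 4 = 3, so the flip contributes +1; sign now +1
(3811/2533): 3811 mod 2533 = 1278, so (3811/2533) = (1278/2533)
factor out 2^1: 1278 = 2^1·639; with 2533 mod 8 = 5, (2/2533) = -1; sign now -1; continue with (639/2533)
flip (639/2533) -> (2533/639): both odd, 639 mod 4 = 3, 2533 mod 4 = 1, so the flip contributes +1; sign now -1
(2533/639): 2533 mod 639 = 616, so (2533/639) = (616/639)
factor out 2^3: 616 = 2^3·77; with 639 mod 8 = 7, (2/639) = +1; sign now -1; continue with (77/639)
flip (77/639) -> (639/77): both odd, 77 mod 4 = 1, 639 mod 4 = 3, so the flip contributes +1; sign now -1
(639/77): 639 mod 77 = 23, so (639/77) = (23/77)
flip (23/77) -> (77/23): both odd, 23 mod 4 = 3, 77 mod 4 = 1, so the flip contributes +1; sign now -1
(77/23): 77 mod 23 = 8, so (77/23) = (8/23)
factor out 2^3: 8 = 2^3·1; with 23 mod 8 = 7, (2/23) = +1; sign now -1; continue with (1/23)
reached (1/23) = 1, so the symbol is -1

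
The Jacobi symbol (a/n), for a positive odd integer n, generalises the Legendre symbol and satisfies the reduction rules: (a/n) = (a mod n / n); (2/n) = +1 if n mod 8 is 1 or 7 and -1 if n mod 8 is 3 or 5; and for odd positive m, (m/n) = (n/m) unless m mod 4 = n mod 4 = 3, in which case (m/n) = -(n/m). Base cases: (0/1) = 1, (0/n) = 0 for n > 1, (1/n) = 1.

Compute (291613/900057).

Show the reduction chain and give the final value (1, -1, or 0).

1

reciprocity: (291613/900057) = +1·(900057/291613) since 291613 mod 4 = 1, 900057 mod 4 = 1; sign now +1
(900057/291613) = (25218/291613)   [reduce mod 291613]
25218 = 2^1·12609; (2/291613) = -1 since 291613 mod 8 = 5, so (25218/291613) = (-1)^1·(12609/291613); sign now -1
reciprocity: (12609/291613) = +1·(291613/12609) since 12609 mod 4 = 1, 291613 mod 4 = 1; sign now -1
(291613/12609) = (1606/12609)   [reduce mod 12609]
1606 = 2^1·803; (2/12609) = +1 since 12609 mod 8 = 1, so (1606/12609) = (+1)^1·(803/12609); sign now -1
reciprocity: (803/12609) = +1·(12609/803) since 803 mod 4 = 3, 12609 mod 4 = 1; sign now -1
(12609/803) = (564/803)   [reduce mod 803]
564 = 2^2·141; (2/803) = -1 since 803 mod 8 = 3, so (564/803) = (-1)^2·(141/803); sign now -1
reciprocity: (141/803) = +1·(803/141) since 141 mod 4 = 1, 803 mod 4 = 3; sign now -1
(803/141) = (98/141)   [reduce mod 141]
98 = 2^1·49; (2/141) = -1 since 141 mod 8 = 5, so (98/141) = (-1)^1·(49/141); sign now +1
reciprocity: (49/141) = +1·(141/49) since 49 mod 4 = 1, 141 mod 4 = 1; sign now +1
(141/49) = (43/49)   [reduce mod 49]
reciprocity: (43/49) = +1·(49/43) since 43 mod 4 = 3, 49 mod 4 = 1; sign now +1
(49/43) = (6/43)   [reduce mod 43]
6 = 2^1·3; (2/43) = -1 since 43 mod 8 = 3, so (6/43) = (-1)^1·(3/43); sign now -1
reciprocity: (3/43) = -1·(43/3) since 3 mod 4 = 3, 43 mod 4 = 3; sign now +1
(43/3) = (1/3)   [reduce mod 3]
(1/3) = 1; final value = sign = +1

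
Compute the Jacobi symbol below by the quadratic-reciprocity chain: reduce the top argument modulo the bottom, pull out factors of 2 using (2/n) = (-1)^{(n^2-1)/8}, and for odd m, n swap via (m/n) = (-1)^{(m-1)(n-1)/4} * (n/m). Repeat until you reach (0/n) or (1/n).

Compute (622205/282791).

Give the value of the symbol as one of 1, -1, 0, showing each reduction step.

1

(622205/282791): 622205 mod 282791 = 56623, so (622205/282791) = (56623/282791)
flip (56623/282791) -> (282791/56623): both odd, 56623 mod 4 = 3, 282791 mod 4 = 3, so the flip contributes -1; sign now -1
(282791/56623): 282791 mod 56623 = 56299, so (282791/56623) = (56299/56623)
flip (56299/56623) -> (56623/56299): both odd, 56299 mod 4 = 3, 56623 mod 4 = 3, so the flip contributes -1; sign now +1
(56623/56299): 56623 mod 56299 = 324, so (56623/56299) = (324/56299)
factor out 2^2: 324 = 2^2·81; with 56299 mod 8 = 3, (2/56299) = -1; sign now +1; continue with (81/56299)
flip (81/56299) -> (56299/81): both odd, 81 mod 4 = 1, 56299 mod 4 = 3, so the flip contributes +1; sign now +1
(56299/81): 56299 mod 81 = 4, so (56299/81) = (4/81)
factor out 2^2: 4 = 2^2·1; with 81 mod 8 = 1, (2/81) = +1; sign now +1; continue with (1/81)
reached (1/81) = 1, so the symbol is +1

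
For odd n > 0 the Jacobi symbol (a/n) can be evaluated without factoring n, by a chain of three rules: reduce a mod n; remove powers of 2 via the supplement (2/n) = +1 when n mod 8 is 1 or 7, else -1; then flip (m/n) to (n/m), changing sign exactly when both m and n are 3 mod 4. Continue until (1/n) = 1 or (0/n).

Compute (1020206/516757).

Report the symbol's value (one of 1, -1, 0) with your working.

(1020206/516757): 1020206 mod 516757 = 503449, so (1020206/516757) = (503449/516757)
flip (503449/516757) -> (516757/503449): both odd, 503449 mod 4 = 1, 516757 mod 4 = 1, so the flip contributes +1; sign now +1
(516757/503449): 516757 mod 503449 = 13308, so (516757/503449) = (13308/503449)
factor out 2^2: 13308 = 2^2·3327; with 503449 mod 8 = 1, (2/503449) = +1; sign now +1; continue with (3327/503449)
flip (3327/503449) -> (503449/3327): both odd, 3327 mod 4 = 3, 503449 mod 4 = 1, so the flip contributes +1; sign now +1
(503449/3327): 503449 mod 3327 = 1072, so (503449/3327) = (1072/3327)
factor out 2^4: 1072 = 2^4·67; with 3327 mod 8 = 7, (2/3327) = +1; sign now +1; continue with (67/3327)
flip (67/3327) -> (3327/67): both odd, 67 mod 4 = 3, 3327 mod 4 = 3, so the flip contributes -1; sign now -1
(3327/67): 3327 mod 67 = 44, so (3327/67) = (44/67)
factor out 2^2: 44 = 2^2·11; with 67 mod 8 = 3, (2/67) = -1; sign now -1; continue with (11/67)
flip (11/67) -> (67/11): both odd, 11 mod 4 = 3, 67 mod 4 = 3, so the flip contributes -1; sign now +1
(67/11): 67 mod 11 = 1, so (67/11) = (1/11)
reached (1/11) = 1, so the symbol is +1

1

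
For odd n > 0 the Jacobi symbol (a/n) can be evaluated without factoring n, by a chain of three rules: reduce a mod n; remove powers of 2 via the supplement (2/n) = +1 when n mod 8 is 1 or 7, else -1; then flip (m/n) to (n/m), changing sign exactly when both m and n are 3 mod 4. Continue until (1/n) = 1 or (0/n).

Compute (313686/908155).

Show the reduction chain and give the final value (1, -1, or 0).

1

factor out 2^1: 313686 = 2^1·156843; with 908155 mod 8 = 3, (2/908155) = -1; sign now -1; continue with (156843/908155)
flip (156843/908155) -> (908155/156843): both odd, 156843 mod 4 = 3, 908155 mod 4 = 3, so the flip contributes -1; sign now +1
(908155/156843): 908155 mod 156843 = 123940, so (908155/156843) = (123940/156843)
factor out 2^2: 123940 = 2^2·30985; with 156843 mod 8 = 3, (2/156843) = -1; sign now +1; continue with (30985/156843)
flip (30985/156843) -> (156843/30985): both odd, 30985 mod 4 = 1, 156843 mod 4 = 3, so the flip contributes +1; sign now +1
(156843/30985): 156843 mod 30985 = 1918, so (156843/30985) = (1918/30985)
factor out 2^1: 1918 = 2^1·959; with 30985 mod 8 = 1, (2/30985) = +1; sign now +1; continue with (959/30985)
flip (959/30985) -> (30985/959): both odd, 959 mod 4 = 3, 30985 mod 4 = 1, so the flip contributes +1; sign now +1
(30985/959): 30985 mod 959 = 297, so (30985/959) = (297/959)
flip (297/959) -> (959/297): both odd, 297 mod 4 = 1, 959 mod 4 = 3, so the flip contributes +1; sign now +1
(959/297): 959 mod 297 = 68, so (959/297) = (68/297)
factor out 2^2: 68 = 2^2·17; with 297 mod 8 = 1, (2/297) = +1; sign now +1; continue with (17/297)
flip (17/297) -> (297/17): both odd, 17 mod 4 = 1, 297 mod 4 = 1, so the flip contributes +1; sign now +1
(297/17): 297 mod 17 = 8, so (297/17) = (8/17)
factor out 2^3: 8 = 2^3·1; with 17 mod 8 = 1, (2/17) = +1; sign now +1; continue with (1/17)
reached (1/17) = 1, so the symbol is +1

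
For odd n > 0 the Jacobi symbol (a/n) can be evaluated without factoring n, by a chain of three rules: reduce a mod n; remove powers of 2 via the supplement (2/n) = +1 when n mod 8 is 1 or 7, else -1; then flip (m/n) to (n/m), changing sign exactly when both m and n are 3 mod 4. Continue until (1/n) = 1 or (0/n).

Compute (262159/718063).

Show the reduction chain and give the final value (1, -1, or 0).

-1

flip (262159/718063) -> (718063/262159): both odd, 262159 mod 4 = 3, 718063 mod 4 = 3, so the flip contributes -1; sign now -1
(718063/262159): 718063 mod 262159 = 193745, so (718063/262159) = (193745/262159)
flip (193745/262159) -> (262159/193745): both odd, 193745 mod 4 = 1, 262159 mod 4 = 3, so the flip contributes +1; sign now -1
(262159/193745): 262159 mod 193745 = 68414, so (262159/193745) = (68414/193745)
factor out 2^1: 68414 = 2^1·34207; with 193745 mod 8 = 1, (2/193745) = +1; sign now -1; continue with (34207/193745)
flip (34207/193745) -> (193745/34207): both odd, 34207 mod 4 = 3, 193745 mod 4 = 1, so the flip contributes +1; sign now -1
(193745/34207): 193745 mod 34207 = 22710, so (193745/34207) = (22710/34207)
factor out 2^1: 22710 = 2^1·11355; with 34207 mod 8 = 7, (2/34207) = +1; sign now -1; continue with (11355/34207)
flip (11355/34207) -> (34207/11355): both odd, 11355 mod 4 = 3, 34207 mod 4 = 3, so the flip contributes -1; sign now +1
(34207/11355): 34207 mod 11355 = 142, so (34207/11355) = (142/11355)
factor out 2^1: 142 = 2^1·71; with 11355 mod 8 = 3, (2/11355) = -1; sign now -1; continue with (71/11355)
flip (71/11355) -> (11355/71): both odd, 71 mod 4 = 3, 11355 mod 4 = 3, so the flip contributes -1; sign now +1
(11355/71): 11355 mod 71 = 66, so (11355/71) = (66/71)
factor out 2^1: 66 = 2^1·33; with 71 mod 8 = 7, (2/71) = +1; sign now +1; continue with (33/71)
flip (33/71) -> (71/33): both odd, 33 mod 4 = 1, 71 mod 4 = 3, so the flip contributes +1; sign now +1
(71/33): 71 mod 33 = 5, so (71/33) = (5/33)
flip (5/33) -> (33/5): both odd, 5 mod 4 = 1, 33 mod 4 = 1, so the flip contributes +1; sign now +1
(33/5): 33 mod 5 = 3, so (33/5) = (3/5)
flip (3/5) -> (5/3): both odd, 3 mod 4 = 3, 5 mod 4 = 1, so the flip contributes +1; sign now +1
(5/3): 5 mod 3 = 2, so (5/3) = (2/3)
factor out 2^1: 2 = 2^1·1; with 3 mod 8 = 3, (2/3) = -1; sign now -1; continue with (1/3)
reached (1/3) = 1, so the symbol is -1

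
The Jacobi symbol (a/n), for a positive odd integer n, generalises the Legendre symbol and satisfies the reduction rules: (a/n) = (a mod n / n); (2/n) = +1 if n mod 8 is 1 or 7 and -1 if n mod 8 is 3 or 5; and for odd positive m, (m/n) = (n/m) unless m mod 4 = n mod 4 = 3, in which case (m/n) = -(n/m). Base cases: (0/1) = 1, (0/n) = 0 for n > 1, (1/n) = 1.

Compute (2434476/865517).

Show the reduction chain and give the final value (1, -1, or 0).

(2434476/865517) = (703442/865517)   [reduce mod 865517]
703442 = 2^1·351721; (2/865517) = -1 since 865517 mod 8 = 5, so (703442/865517) = (-1)^1·(351721/865517); sign now -1
reciprocity: (351721/865517) = +1·(865517/351721) since 351721 mod 4 = 1, 865517 mod 4 = 1; sign now -1
(865517/351721) = (162075/351721)   [reduce mod 351721]
reciprocity: (162075/351721) = +1·(351721/162075) since 162075 mod 4 = 3, 351721 mod 4 = 1; sign now -1
(351721/162075) = (27571/162075)   [reduce mod 162075]
reciprocity: (27571/162075) = -1·(162075/27571) since 27571 mod 4 = 3, 162075 mod 4 = 3; sign now +1
(162075/27571) = (24220/27571)   [reduce mod 27571]
24220 = 2^2·6055; (2/27571) = -1 since 27571 mod 8 = 3, so (24220/27571) = (-1)^2·(6055/27571); sign now +1
reciprocity: (6055/27571) = -1·(27571/6055) since 6055 mod 4 = 3, 27571 mod 4 = 3; sign now -1
(27571/6055) = (3351/6055)   [reduce mod 6055]
reciprocity: (3351/6055) = -1·(6055/3351) since 3351 mod 4 = 3, 6055 mod 4 = 3; sign now +1
(6055/3351) = (2704/3351)   [reduce mod 3351]
2704 = 2^4·169; (2/3351) = +1 since 3351 mod 8 = 7, so (2704/3351) = (+1)^4·(169/3351); sign now +1
reciprocity: (169/3351) = +1·(3351/169) since 169 mod 4 = 1, 3351 mod 4 = 3; sign now +1
(3351/169) = (140/169)   [reduce mod 169]
140 = 2^2·35; (2/169) = +1 since 169 mod 8 = 1, so (140/169) = (+1)^2·(35/169); sign now +1
reciprocity: (35/169) = +1·(169/35) since 35 mod 4 = 3, 169 mod 4 = 1; sign now +1
(169/35) = (29/35)   [reduce mod 35]
reciprocity: (29/35) = +1·(35/29) since 29 mod 4 = 1, 35 mod 4 = 3; sign now +1
(35/29) = (6/29)   [reduce mod 29]
6 = 2^1·3; (2/29) = -1 since 29 mod 8 = 5, so (6/29) = (-1)^1·(3/29); sign now -1
reciprocity: (3/29) = +1·(29/3) since 3 mod 4 = 3, 29 mod 4 = 1; sign now -1
(29/3) = (2/3)   [reduce mod 3]
2 = 2^1·1; (2/3) = -1 since 3 mod 8 = 3, so (2/3) = (-1)^1·(1/3); sign now +1
(1/3) = 1; final value = sign = +1

1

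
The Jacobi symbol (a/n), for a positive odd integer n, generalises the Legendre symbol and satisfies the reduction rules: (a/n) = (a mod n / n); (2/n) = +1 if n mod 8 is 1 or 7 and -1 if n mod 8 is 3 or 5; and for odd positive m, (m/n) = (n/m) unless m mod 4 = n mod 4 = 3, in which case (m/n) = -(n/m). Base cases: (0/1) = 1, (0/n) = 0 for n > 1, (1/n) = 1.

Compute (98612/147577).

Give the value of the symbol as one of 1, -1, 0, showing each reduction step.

98612 = 2^2·24653; (2/147577) = +1 since 147577 mod 8 = 1, so (98612/147577) = (+1)^2·(24653/147577); sign now +1
reciprocity: (24653/147577) = +1·(147577/24653) since 24653 mod 4 = 1, 147577 mod 4 = 1; sign now +1
(147577/24653) = (24312/24653)   [reduce mod 24653]
24312 = 2^3·3039; (2/24653) = -1 since 24653 mod 8 = 5, so (24312/24653) = (-1)^3·(3039/24653); sign now -1
reciprocity: (3039/24653) = +1·(24653/3039) since 3039 mod 4 = 3, 24653 mod 4 = 1; sign now -1
(24653/3039) = (341/3039)   [reduce mod 3039]
reciprocity: (341/3039) = +1·(3039/341) since 341 mod 4 = 1, 3039 mod 4 = 3; sign now -1
(3039/341) = (311/341)   [reduce mod 341]
reciprocity: (311/341) = +1·(341/311) since 311 mod 4 = 3, 341 mod 4 = 1; sign now -1
(341/311) = (30/311)   [reduce mod 311]
30 = 2^1·15; (2/311) = +1 since 311 mod 8 = 7, so (30/311) = (+1)^1·(15/311); sign now -1
reciprocity: (15/311) = -1·(311/15) since 15 mod 4 = 3, 311 mod 4 = 3; sign now +1
(311/15) = (11/15)   [reduce mod 15]
reciprocity: (11/15) = -1·(15/11) since 11 mod 4 = 3, 15 mod 4 = 3; sign now -1
(15/11) = (4/11)   [reduce mod 11]
4 = 2^2·1; (2/11) = -1 since 11 mod 8 = 3, so (4/11) = (-1)^2·(1/11); sign now -1
(1/11) = 1; final value = sign = -1

-1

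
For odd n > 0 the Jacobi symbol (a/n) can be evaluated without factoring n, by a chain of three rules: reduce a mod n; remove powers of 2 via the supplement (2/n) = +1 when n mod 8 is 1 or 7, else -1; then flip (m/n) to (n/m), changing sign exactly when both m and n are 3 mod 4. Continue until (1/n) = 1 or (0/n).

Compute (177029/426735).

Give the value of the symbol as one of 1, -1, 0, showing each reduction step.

1

reciprocity: (177029/426735) = +1·(426735/177029) since 177029 mod 4 = 1, 426735 mod 4 = 3; sign now +1
(426735/177029) = (72677/177029)   [reduce mod 177029]
reciprocity: (72677/177029) = +1·(177029/72677) since 72677 mod 4 = 1, 177029 mod 4 = 1; sign now +1
(177029/72677) = (31675/72677)   [reduce mod 72677]
reciprocity: (31675/72677) = +1·(72677/31675) since 31675 mod 4 = 3, 72677 mod 4 = 1; sign now +1
(72677/31675) = (9327/31675)   [reduce mod 31675]
reciprocity: (9327/31675) = -1·(31675/9327) since 9327 mod 4 = 3, 31675 mod 4 = 3; sign now -1
(31675/9327) = (3694/9327)   [reduce mod 9327]
3694 = 2^1·1847; (2/9327) = +1 since 9327 mod 8 = 7, so (3694/9327) = (+1)^1·(1847/9327); sign now -1
reciprocity: (1847/9327) = -1·(9327/1847) since 1847 mod 4 = 3, 9327 mod 4 = 3; sign now +1
(9327/1847) = (92/1847)   [reduce mod 1847]
92 = 2^2·23; (2/1847) = +1 since 1847 mod 8 = 7, so (92/1847) = (+1)^2·(23/1847); sign now +1
reciprocity: (23/1847) = -1·(1847/23) since 23 mod 4 = 3, 1847 mod 4 = 3; sign now -1
(1847/23) = (7/23)   [reduce mod 23]
reciprocity: (7/23) = -1·(23/7) since 7 mod 4 = 3, 23 mod 4 = 3; sign now +1
(23/7) = (2/7)   [reduce mod 7]
2 = 2^1·1; (2/7) = +1 since 7 mod 8 = 7, so (2/7) = (+1)^1·(1/7); sign now +1
(1/7) = 1; final value = sign = +1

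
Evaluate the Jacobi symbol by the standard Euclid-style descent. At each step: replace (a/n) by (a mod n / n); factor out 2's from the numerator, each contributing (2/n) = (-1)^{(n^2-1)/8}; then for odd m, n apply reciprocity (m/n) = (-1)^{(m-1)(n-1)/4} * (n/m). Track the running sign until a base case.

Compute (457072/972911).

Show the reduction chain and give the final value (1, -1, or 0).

457072 = 2^4·28567; (2/972911) = +1 since 972911 mod 8 = 7, so (457072/972911) = (+1)^4·(28567/972911); sign now +1
reciprocity: (28567/972911) = -1·(972911/28567) since 28567 mod 4 = 3, 972911 mod 4 = 3; sign now -1
(972911/28567) = (1633/28567)   [reduce mod 28567]
reciprocity: (1633/28567) = +1·(28567/1633) since 1633 mod 4 = 1, 28567 mod 4 = 3; sign now -1
(28567/1633) = (806/1633)   [reduce mod 1633]
806 = 2^1·403; (2/1633) = +1 since 1633 mod 8 = 1, so (806/1633) = (+1)^1·(403/1633); sign now -1
reciprocity: (403/1633) = +1·(1633/403) since 403 mod 4 = 3, 1633 mod 4 = 1; sign now -1
(1633/403) = (21/403)   [reduce mod 403]
reciprocity: (21/403) = +1·(403/21) since 21 mod 4 = 1, 403 mod 4 = 3; sign now -1
(403/21) = (4/21)   [reduce mod 21]
4 = 2^2·1; (2/21) = -1 since 21 mod 8 = 5, so (4/21) = (-1)^2·(1/21); sign now -1
(1/21) = 1; final value = sign = -1

-1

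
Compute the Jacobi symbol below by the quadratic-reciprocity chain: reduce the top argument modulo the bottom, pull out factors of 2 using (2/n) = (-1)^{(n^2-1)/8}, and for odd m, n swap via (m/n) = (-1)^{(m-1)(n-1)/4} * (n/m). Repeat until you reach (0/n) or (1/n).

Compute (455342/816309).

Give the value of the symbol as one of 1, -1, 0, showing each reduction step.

1

factor out 2^1: 455342 = 2^1·227671; with 816309 mod 8 = 5, (2/816309) = -1; sign now -1; continue with (227671/816309)
flip (227671/816309) -> (816309/227671): both odd, 227671 mod 4 = 3, 816309 mod 4 = 1, so the flip contributes +1; sign now -1
(816309/227671): 816309 mod 227671 = 133296, so (816309/227671) = (133296/227671)
factor out 2^4: 133296 = 2^4·8331; with 227671 mod 8 = 7, (2/227671) = +1; sign now -1; continue with (8331/227671)
flip (8331/227671) -> (227671/8331): both odd, 8331 mod 4 = 3, 227671 mod 4 = 3, so the flip contributes -1; sign now +1
(227671/8331): 227671 mod 8331 = 2734, so (227671/8331) = (2734/8331)
factor out 2^1: 2734 = 2^1·1367; with 8331 mod 8 = 3, (2/8331) = -1; sign now -1; continue with (1367/8331)
flip (1367/8331) -> (8331/1367): both odd, 1367 mod 4 = 3, 8331 mod 4 = 3, so the flip contributes -1; sign now +1
(8331/1367): 8331 mod 1367 = 129, so (8331/1367) = (129/1367)
flip (129/1367) -> (1367/129): both odd, 129 mod 4 = 1, 1367 mod 4 = 3, so the flip contributes +1; sign now +1
(1367/129): 1367 mod 129 = 77, so (1367/129) = (77/129)
flip (77/129) -> (129/77): both odd, 77 mod 4 = 1, 129 mod 4 = 1, so the flip contributes +1; sign now +1
(129/77): 129 mod 77 = 52, so (129/77) = (52/77)
factor out 2^2: 52 = 2^2·13; with 77 mod 8 = 5, (2/77) = -1; sign now +1; continue with (13/77)
flip (13/77) -> (77/13): both odd, 13 mod 4 = 1, 77 mod 4 = 1, so the flip contributes +1; sign now +1
(77/13): 77 mod 13 = 12, so (77/13) = (12/13)
factor out 2^2: 12 = 2^2·3; with 13 mod 8 = 5, (2/13) = -1; sign now +1; continue with (3/13)
flip (3/13) -> (13/3): both odd, 3 mod 4 = 3, 13 mod 4 = 1, so the flip contributes +1; sign now +1
(13/3): 13 mod 3 = 1, so (13/3) = (1/3)
reached (1/3) = 1, so the symbol is +1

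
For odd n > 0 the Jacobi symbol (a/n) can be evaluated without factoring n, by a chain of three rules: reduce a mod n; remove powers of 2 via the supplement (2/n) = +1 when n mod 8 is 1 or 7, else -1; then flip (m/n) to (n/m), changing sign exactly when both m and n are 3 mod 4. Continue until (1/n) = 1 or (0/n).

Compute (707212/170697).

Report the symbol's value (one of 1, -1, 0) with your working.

(707212/170697): 707212 mod 170697 = 24424, so (707212/170697) = (24424/170697)
factor out 2^3: 24424 = 2^3·3053; with 170697 mod 8 = 1, (2/170697) = +1; sign now +1; continue with (3053/170697)
flip (3053/170697) -> (170697/3053): both odd, 3053 mod 4 = 1, 170697 mod 4 = 1, so the flip contributes +1; sign now +1
(170697/3053): 170697 mod 3053 = 2782, so (170697/3053) = (2782/3053)
factor out 2^1: 2782 = 2^1·1391; with 3053 mod 8 = 5, (2/3053) = -1; sign now -1; continue with (1391/3053)
flip (1391/3053) -> (3053/1391): both odd, 1391 mod 4 = 3, 3053 mod 4 = 1, so the flip contributes +1; sign now -1
(3053/1391): 3053 mod 1391 = 271, so (3053/1391) = (271/1391)
flip (271/1391) -> (1391/271): both odd, 271 mod 4 = 3, 1391 mod 4 = 3, so the flip contributes -1; sign now +1
(1391/271): 1391 mod 271 = 36, so (1391/271) = (36/271)
factor out 2^2: 36 = 2^2·9; with 271 mod 8 = 7, (2/271) = +1; sign now +1; continue with (9/271)
flip (9/271) -> (271/9): both odd, 9 mod 4 = 1, 271 mod 4 = 3, so the flip contributes +1; sign now +1
(271/9): 271 mod 9 = 1, so (271/9) = (1/9)
reached (1/9) = 1, so the symbol is +1

1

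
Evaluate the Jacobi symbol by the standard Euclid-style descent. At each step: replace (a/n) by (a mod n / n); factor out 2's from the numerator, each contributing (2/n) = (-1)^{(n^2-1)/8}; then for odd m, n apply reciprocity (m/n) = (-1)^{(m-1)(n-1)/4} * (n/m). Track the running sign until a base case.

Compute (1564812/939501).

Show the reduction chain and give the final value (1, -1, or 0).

(1564812/939501) = (625311/939501)   [reduce mod 939501]
reciprocity: (625311/939501) = +1·(939501/625311) since 625311 mod 4 = 3, 939501 mod 4 = 1; sign now +1
(939501/625311) = (314190/625311)   [reduce mod 625311]
314190 = 2^1·157095; (2/625311) = +1 since 625311 mod 8 = 7, so (314190/625311) = (+1)^1·(157095/625311); sign now +1
reciprocity: (157095/625311) = -1·(625311/157095) since 157095 mod 4 = 3, 625311 mod 4 = 3; sign now -1
(625311/157095) = (154026/157095)   [reduce mod 157095]
154026 = 2^1·77013; (2/157095) = +1 since 157095 mod 8 = 7, so (154026/157095) = (+1)^1·(77013/157095); sign now -1
reciprocity: (77013/157095) = +1·(157095/77013) since 77013 mod 4 = 1, 157095 mod 4 = 3; sign now -1
(157095/77013) = (3069/77013)   [reduce mod 77013]
reciprocity: (3069/77013) = +1·(77013/3069) since 3069 mod 4 = 1, 77013 mod 4 = 1; sign now -1
(77013/3069) = (288/3069)   [reduce mod 3069]
288 = 2^5·9; (2/3069) = -1 since 3069 mod 8 = 5, so (288/3069) = (-1)^5·(9/3069); sign now +1
reciprocity: (9/3069) = +1·(3069/9) since 9 mod 4 = 1, 3069 mod 4 = 1; sign now +1
(3069/9) = (0/9)   [reduce mod 9]
(0/9) = 0   [gcd(a, n) > 1]; final value = 0

0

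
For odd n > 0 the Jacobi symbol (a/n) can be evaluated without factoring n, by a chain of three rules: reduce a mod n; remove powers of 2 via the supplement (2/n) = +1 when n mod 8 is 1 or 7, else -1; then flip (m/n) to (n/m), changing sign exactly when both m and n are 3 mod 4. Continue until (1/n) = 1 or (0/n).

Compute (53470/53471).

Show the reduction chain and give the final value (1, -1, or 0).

-1

53470 = 2^1·26735; (2/53471) = +1 since 53471 mod 8 = 7, so (53470/53471) = (+1)^1·(26735/53471); sign now +1
reciprocity: (26735/53471) = -1·(53471/26735) since 26735 mod 4 = 3, 53471 mod 4 = 3; sign now -1
(53471/26735) = (1/26735)   [reduce mod 26735]
(1/26735) = 1; final value = sign = -1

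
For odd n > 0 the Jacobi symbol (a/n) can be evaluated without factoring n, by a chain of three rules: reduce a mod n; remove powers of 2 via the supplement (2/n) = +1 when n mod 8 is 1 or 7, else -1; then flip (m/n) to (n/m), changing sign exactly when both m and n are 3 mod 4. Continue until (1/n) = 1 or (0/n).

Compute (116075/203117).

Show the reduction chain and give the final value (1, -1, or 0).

reciprocity: (116075/203117) = +1·(203117/116075) since 116075 mod 4 = 3, 203117 mod 4 = 1; sign now +1
(203117/116075) = (87042/116075)   [reduce mod 116075]
87042 = 2^1·43521; (2/116075) = -1 since 116075 mod 8 = 3, so (87042/116075) = (-1)^1·(43521/116075); sign now -1
reciprocity: (43521/116075) = +1·(116075/43521) since 43521 mod 4 = 1, 116075 mod 4 = 3; sign now -1
(116075/43521) = (29033/43521)   [reduce mod 43521]
reciprocity: (29033/43521) = +1·(43521/29033) since 29033 mod 4 = 1, 43521 mod 4 = 1; sign now -1
(43521/29033) = (14488/29033)   [reduce mod 29033]
14488 = 2^3·1811; (2/29033) = +1 since 29033 mod 8 = 1, so (14488/29033) = (+1)^3·(1811/29033); sign now -1
reciprocity: (1811/29033) = +1·(29033/1811) since 1811 mod 4 = 3, 29033 mod 4 = 1; sign now -1
(29033/1811) = (57/1811)   [reduce mod 1811]
reciprocity: (57/1811) = +1·(1811/57) since 57 mod 4 = 1, 1811 mod 4 = 3; sign now -1
(1811/57) = (44/57)   [reduce mod 57]
44 = 2^2·11; (2/57) = +1 since 57 mod 8 = 1, so (44/57) = (+1)^2·(11/57); sign now -1
reciprocity: (11/57) = +1·(57/11) since 11 mod 4 = 3, 57 mod 4 = 1; sign now -1
(57/11) = (2/11)   [reduce mod 11]
2 = 2^1·1; (2/11) = -1 since 11 mod 8 = 3, so (2/11) = (-1)^1·(1/11); sign now +1
(1/11) = 1; final value = sign = +1

1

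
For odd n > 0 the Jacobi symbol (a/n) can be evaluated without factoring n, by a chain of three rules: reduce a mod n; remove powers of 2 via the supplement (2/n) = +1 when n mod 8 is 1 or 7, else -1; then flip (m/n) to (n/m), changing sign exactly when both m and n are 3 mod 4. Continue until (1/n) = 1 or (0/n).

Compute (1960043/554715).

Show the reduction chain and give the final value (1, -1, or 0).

-1

(1960043/554715): 1960043 mod 554715 = 295898, so (1960043/554715) = (295898/554715)
factor out 2^1: 295898 = 2^1·147949; with 554715 mod 8 = 3, (2/554715) = -1; sign now -1; continue with (147949/554715)
flip (147949/554715) -> (554715/147949): both odd, 147949 mod 4 = 1, 554715 mod 4 = 3, so the flip contributes +1; sign now -1
(554715/147949): 554715 mod 147949 = 110868, so (554715/147949) = (110868/147949)
factor out 2^2: 110868 = 2^2·27717; with 147949 mod 8 = 5, (2/147949) = -1; sign now -1; continue with (27717/147949)
flip (27717/147949) -> (147949/27717): both odd, 27717 mod 4 = 1, 147949 mod 4 = 1, so the flip contributes +1; sign now -1
(147949/27717): 147949 mod 27717 = 9364, so (147949/27717) = (9364/27717)
factor out 2^2: 9364 = 2^2·2341; with 27717 mod 8 = 5, (2/27717) = -1; sign now -1; continue with (2341/27717)
flip (2341/27717) -> (27717/2341): both odd, 2341 mod 4 = 1, 27717 mod 4 = 1, so the flip contributes +1; sign now -1
(27717/2341): 27717 mod 2341 = 1966, so (27717/2341) = (1966/2341)
factor out 2^1: 1966 = 2^1·983; with 2341 mod 8 = 5, (2/2341) = -1; sign now +1; continue with (983/2341)
flip (983/2341) -> (2341/983): both odd, 983 mod 4 = 3, 2341 mod 4 = 1, so the flip contributes +1; sign now +1
(2341/983): 2341 mod 983 = 375, so (2341/983) = (375/983)
flip (375/983) -> (983/375): both odd, 375 mod 4 = 3, 983 mod 4 = 3, so the flip contributes -1; sign now -1
(983/375): 983 mod 375 = 233, so (983/375) = (233/375)
flip (233/375) -> (375/233): both odd, 233 mod 4 = 1, 375 mod 4 = 3, so the flip contributes +1; sign now -1
(375/233): 375 mod 233 = 142, so (375/233) = (142/233)
factor out 2^1: 142 = 2^1·71; with 233 mod 8 = 1, (2/233) = +1; sign now -1; continue with (71/233)
flip (71/233) -> (233/71): both odd, 71 mod 4 = 3, 233 mod 4 = 1, so the flip contributes +1; sign now -1
(233/71): 233 mod 71 = 20, so (233/71) = (20/71)
factor out 2^2: 20 = 2^2·5; with 71 mod 8 = 7, (2/71) = +1; sign now -1; continue with (5/71)
flip (5/71) -> (71/5): both odd, 5 mod 4 = 1, 71 mod 4 = 3, so the flip contributes +1; sign now -1
(71/5): 71 mod 5 = 1, so (71/5) = (1/5)
reached (1/5) = 1, so the symbol is -1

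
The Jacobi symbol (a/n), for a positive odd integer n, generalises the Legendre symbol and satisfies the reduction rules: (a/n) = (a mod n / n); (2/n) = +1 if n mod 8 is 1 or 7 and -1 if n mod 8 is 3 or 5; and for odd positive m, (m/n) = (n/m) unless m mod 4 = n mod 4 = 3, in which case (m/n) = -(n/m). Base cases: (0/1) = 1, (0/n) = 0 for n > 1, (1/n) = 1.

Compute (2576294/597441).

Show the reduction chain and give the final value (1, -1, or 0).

1

(2576294/597441) = (186530/597441)   [reduce mod 597441]
186530 = 2^1·93265; (2/597441) = +1 since 597441 mod 8 = 1, so (186530/597441) = (+1)^1·(93265/597441); sign now +1
reciprocity: (93265/597441) = +1·(597441/93265) since 93265 mod 4 = 1, 597441 mod 4 = 1; sign now +1
(597441/93265) = (37851/93265)   [reduce mod 93265]
reciprocity: (37851/93265) = +1·(93265/37851) since 37851 mod 4 = 3, 93265 mod 4 = 1; sign now +1
(93265/37851) = (17563/37851)   [reduce mod 37851]
reciprocity: (17563/37851) = -1·(37851/17563) since 17563 mod 4 = 3, 37851 mod 4 = 3; sign now -1
(37851/17563) = (2725/17563)   [reduce mod 17563]
reciprocity: (2725/17563) = +1·(17563/2725) since 2725 mod 4 = 1, 17563 mod 4 = 3; sign now -1
(17563/2725) = (1213/2725)   [reduce mod 2725]
reciprocity: (1213/2725) = +1·(2725/1213) since 1213 mod 4 = 1, 2725 mod 4 = 1; sign now -1
(2725/1213) = (299/1213)   [reduce mod 1213]
reciprocity: (299/1213) = +1·(1213/299) since 299 mod 4 = 3, 1213 mod 4 = 1; sign now -1
(1213/299) = (17/299)   [reduce mod 299]
reciprocity: (17/299) = +1·(299/17) since 17 mod 4 = 1, 299 mod 4 = 3; sign now -1
(299/17) = (10/17)   [reduce mod 17]
10 = 2^1·5; (2/17) = +1 since 17 mod 8 = 1, so (10/17) = (+1)^1·(5/17); sign now -1
reciprocity: (5/17) = +1·(17/5) since 5 mod 4 = 1, 17 mod 4 = 1; sign now -1
(17/5) = (2/5)   [reduce mod 5]
2 = 2^1·1; (2/5) = -1 since 5 mod 8 = 5, so (2/5) = (-1)^1·(1/5); sign now +1
(1/5) = 1; final value = sign = +1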